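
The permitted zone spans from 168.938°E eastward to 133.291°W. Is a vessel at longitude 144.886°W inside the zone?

Yes

Band width going east from +168.938° to -133.291°: ((-133.291 − 168.938) mod 360) = 57.771°.
Offset of -144.886° east of the west edge: ((-144.886 − 168.938) mod 360) = 46.176°.
46.176° ≤ 57.771° ⇒ inside.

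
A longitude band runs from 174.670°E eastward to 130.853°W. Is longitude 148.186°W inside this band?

Band width going east from +174.670° to -130.853°: ((-130.853 − 174.670) mod 360) = 54.477°.
Offset of -148.186° east of the west edge: ((-148.186 − 174.670) mod 360) = 37.144°.
37.144° ≤ 54.477° ⇒ inside.

Yes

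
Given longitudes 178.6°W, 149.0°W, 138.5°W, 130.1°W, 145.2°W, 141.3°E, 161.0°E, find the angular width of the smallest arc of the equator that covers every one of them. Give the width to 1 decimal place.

88.6°

Sort the longitudes: -178.6°, -149.0°, -145.2°, -138.5°, -130.1°, +141.3°, +161.0°.
Eastward gaps between consecutive values (wrapping around): 29.6°, 3.8°, 6.7°, 8.4°, 271.4°, 19.7°, 20.4°.
Largest gap = 271.4° ⇒ minimal covering band is its complement: 360° − 271.4° = 88.6°.
Band runs from +141.3° eastward to -130.1°, crossing the antimeridian.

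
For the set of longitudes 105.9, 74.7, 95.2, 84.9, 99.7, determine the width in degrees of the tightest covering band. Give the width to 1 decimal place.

Sort the longitudes: +74.7°, +84.9°, +95.2°, +99.7°, +105.9°.
Eastward gaps between consecutive values (wrapping around): 10.2°, 10.3°, 4.5°, 6.2°, 328.8°.
Largest gap = 328.8° ⇒ minimal covering band is its complement: 360° − 328.8° = 31.2°.
Band runs from +74.7° eastward to +105.9°.

31.2°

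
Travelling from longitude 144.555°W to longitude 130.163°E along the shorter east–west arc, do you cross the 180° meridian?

Yes

Naïve |130.163 − -144.555| = 274.718° > 180°, so the shorter arc goes the other way round — across 180°.
Signed shortest Δλ = ((130.163 − -144.555 + 180) mod 360) − 180 = -85.282°.
Going west by 85.282° from -144.555° passes through 180° before reaching +130.163°.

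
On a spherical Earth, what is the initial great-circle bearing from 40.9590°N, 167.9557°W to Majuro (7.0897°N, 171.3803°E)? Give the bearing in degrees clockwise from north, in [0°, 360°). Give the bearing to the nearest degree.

214°

Δλ = 171.3803 − -167.9557 = 339.3360°; wrapped into (−180°, 180°]: -20.6640°.
θ = atan2( sin Δλ · cos φ₂ , cos φ₁ · sin φ₂ − sin φ₁ · cos φ₂ · cos Δλ )
  = atan2(-0.35019, -0.51545) = -145.808° → normalised to [0°, 360°): 214.192°.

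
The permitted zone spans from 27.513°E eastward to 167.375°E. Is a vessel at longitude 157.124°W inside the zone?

Band width going east from +27.513° to +167.375°: ((167.375 − 27.513) mod 360) = 139.862°.
Offset of -157.124° east of the west edge: ((-157.124 − 27.513) mod 360) = 175.363°.
175.363° > 139.862° ⇒ outside.

No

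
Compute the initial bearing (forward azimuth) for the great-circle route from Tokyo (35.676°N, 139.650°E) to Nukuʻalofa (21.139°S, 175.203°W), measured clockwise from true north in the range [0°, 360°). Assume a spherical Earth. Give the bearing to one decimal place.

Δλ = -175.203 − 139.650 = -314.853°; wrapped into (−180°, 180°]: 45.147°.
θ = atan2( sin Δλ · cos φ₂ , cos φ₁ · sin φ₂ − sin φ₁ · cos φ₂ · cos Δλ )
  = atan2(0.66121, -0.67660) = 135.659° → normalised to [0°, 360°): 135.659°.

135.7°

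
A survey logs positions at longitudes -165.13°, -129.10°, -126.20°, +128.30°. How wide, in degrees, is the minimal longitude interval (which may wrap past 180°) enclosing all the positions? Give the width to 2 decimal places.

Sort the longitudes: -165.13°, -129.10°, -126.20°, +128.30°.
Eastward gaps between consecutive values (wrapping around): 36.03°, 2.90°, 254.50°, 66.57°.
Largest gap = 254.50° ⇒ minimal covering band is its complement: 360° − 254.50° = 105.50°.
Band runs from +128.30° eastward to -126.20°, crossing the antimeridian.

105.50°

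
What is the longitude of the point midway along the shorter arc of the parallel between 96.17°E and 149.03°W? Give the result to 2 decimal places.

153.57°E

Signed shortest Δλ from +96.17° to -149.03° is +114.80°.
Midpoint longitude = +96.17° + (+114.80°)/2 = +96.17° + 57.40° = +153.57°.
(The naïve average (+96.17 + -149.03)/2 = -26.43° is on the wrong side of the globe.)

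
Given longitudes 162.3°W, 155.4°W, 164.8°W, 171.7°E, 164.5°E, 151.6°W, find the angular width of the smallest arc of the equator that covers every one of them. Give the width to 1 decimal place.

43.9°

Sort the longitudes: -164.8°, -162.3°, -155.4°, -151.6°, +164.5°, +171.7°.
Eastward gaps between consecutive values (wrapping around): 2.5°, 6.9°, 3.8°, 316.1°, 7.2°, 23.5°.
Largest gap = 316.1° ⇒ minimal covering band is its complement: 360° − 316.1° = 43.9°.
Band runs from +164.5° eastward to -151.6°, crossing the antimeridian.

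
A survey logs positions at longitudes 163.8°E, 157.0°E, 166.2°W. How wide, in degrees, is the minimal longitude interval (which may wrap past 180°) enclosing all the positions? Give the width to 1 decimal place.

36.8°

Sort the longitudes: -166.2°, +157.0°, +163.8°.
Eastward gaps between consecutive values (wrapping around): 323.2°, 6.8°, 30.0°.
Largest gap = 323.2° ⇒ minimal covering band is its complement: 360° − 323.2° = 36.8°.
Band runs from +157.0° eastward to -166.2°, crossing the antimeridian.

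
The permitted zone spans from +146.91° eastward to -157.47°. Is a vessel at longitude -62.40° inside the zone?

Band width going east from +146.91° to -157.47°: ((-157.47 − 146.91) mod 360) = 55.62°.
Offset of -62.40° east of the west edge: ((-62.40 − 146.91) mod 360) = 150.69°.
150.69° > 55.62° ⇒ outside.

No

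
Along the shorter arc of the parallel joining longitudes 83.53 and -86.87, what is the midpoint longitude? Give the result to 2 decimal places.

-1.67°

Signed shortest Δλ from +83.53° to -86.87° is -170.40°.
Midpoint longitude = +83.53° + (-170.40°)/2 = +83.53° − 85.20° = -1.67°.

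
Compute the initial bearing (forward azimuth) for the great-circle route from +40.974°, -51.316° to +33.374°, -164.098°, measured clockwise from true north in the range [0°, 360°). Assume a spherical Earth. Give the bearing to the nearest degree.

309°

Δλ = -164.098 − -51.316 = -112.782°.
θ = atan2( sin Δλ · cos φ₂ , cos φ₁ · sin φ₂ − sin φ₁ · cos φ₂ · cos Δλ )
  = atan2(-0.76995, 0.62737) = -50.826° → normalised to [0°, 360°): 309.174°.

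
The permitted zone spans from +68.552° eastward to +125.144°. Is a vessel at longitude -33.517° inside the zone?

Band width going east from +68.552° to +125.144°: ((125.144 − 68.552) mod 360) = 56.592°.
Offset of -33.517° east of the west edge: ((-33.517 − 68.552) mod 360) = 257.931°.
257.931° > 56.592° ⇒ outside.

No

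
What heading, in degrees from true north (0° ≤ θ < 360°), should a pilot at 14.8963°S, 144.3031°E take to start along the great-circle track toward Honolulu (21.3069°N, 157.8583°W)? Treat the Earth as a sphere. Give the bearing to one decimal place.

Δλ = -157.8583 − 144.3031 = -302.1614°; wrapped into (−180°, 180°]: 57.8386°.
θ = atan2( sin Δλ · cos φ₂ , cos φ₁ · sin φ₂ − sin φ₁ · cos φ₂ · cos Δλ )
  = atan2(0.78869, 0.47864) = 58.747° → normalised to [0°, 360°): 58.747°.

58.7°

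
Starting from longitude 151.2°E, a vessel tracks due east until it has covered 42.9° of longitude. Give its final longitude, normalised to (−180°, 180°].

165.9°W

Start at +151.2°; shift +42.9° → +194.1°.
+194.1° lies outside (−180°, 180°]; subtract 360° → -165.9°.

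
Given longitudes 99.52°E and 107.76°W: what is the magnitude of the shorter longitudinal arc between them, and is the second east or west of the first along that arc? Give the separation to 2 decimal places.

Raw difference: -107.76 − 99.52 = -207.28°.
Normalise into (−180°, 180°]: -207.28° + 360° = 152.72°.
Positive ⇒ the second point lies to the east; separation 152.72°.

152.72° east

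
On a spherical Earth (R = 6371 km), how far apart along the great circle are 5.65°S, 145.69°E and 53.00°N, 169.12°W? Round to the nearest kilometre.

Δλ = -169.12 − 145.69 = -314.81°; wrapped into (−180°, 180°]: 45.19°.
Δφ = 53.00 − -5.65 = 58.65°.
a = sin²(Δφ/2) + cos φ₁ · cos φ₂ · sin²(Δλ/2) = 0.328277.
c = 2·atan2(√a, √(1−a)) = 1.22021 rad → d = 6371·c ≈ 7773.97 km.

7774 km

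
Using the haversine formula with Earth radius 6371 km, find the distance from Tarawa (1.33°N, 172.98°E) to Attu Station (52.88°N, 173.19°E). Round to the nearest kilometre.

Δλ = 173.19 − 172.98 = 0.21°.
Δφ = 52.88 − 1.33 = 51.55°.
a = sin²(Δφ/2) + cos φ₁ · cos φ₂ · sin²(Δλ/2) = 0.189086.
c = 2·atan2(√a, √(1−a)) = 0.89972 rad → d = 6371·c ≈ 5732.13 km.

5732 km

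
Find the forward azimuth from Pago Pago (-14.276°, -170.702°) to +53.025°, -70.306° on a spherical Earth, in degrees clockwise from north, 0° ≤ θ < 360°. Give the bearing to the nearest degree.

38°

Δλ = -70.306 − -170.702 = 100.396°.
θ = atan2( sin Δλ · cos φ₂ , cos φ₁ · sin φ₂ − sin φ₁ · cos φ₂ · cos Δλ )
  = atan2(0.59159, 0.74746) = 38.360° → normalised to [0°, 360°): 38.360°.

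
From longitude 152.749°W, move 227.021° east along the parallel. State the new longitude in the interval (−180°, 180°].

74.272°E

Start at -152.749°; shift +227.021° → +74.272°.
+74.272° already lies in (−180°, 180°].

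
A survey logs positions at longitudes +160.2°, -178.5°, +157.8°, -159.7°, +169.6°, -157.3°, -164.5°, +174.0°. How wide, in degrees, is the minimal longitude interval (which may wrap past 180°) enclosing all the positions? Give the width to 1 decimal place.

Sort the longitudes: -178.5°, -164.5°, -159.7°, -157.3°, +157.8°, +160.2°, +169.6°, +174.0°.
Eastward gaps between consecutive values (wrapping around): 14.0°, 4.8°, 2.4°, 315.1°, 2.4°, 9.4°, 4.4°, 7.5°.
Largest gap = 315.1° ⇒ minimal covering band is its complement: 360° − 315.1° = 44.9°.
Band runs from +157.8° eastward to -157.3°, crossing the antimeridian.

44.9°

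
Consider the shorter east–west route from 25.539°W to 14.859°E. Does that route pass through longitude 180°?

Signed shortest Δλ = ((14.859 − -25.539 + 180) mod 360) − 180 = 40.398°.
Going east by 40.398° from -25.539° reaches +14.859° without touching 180°.

No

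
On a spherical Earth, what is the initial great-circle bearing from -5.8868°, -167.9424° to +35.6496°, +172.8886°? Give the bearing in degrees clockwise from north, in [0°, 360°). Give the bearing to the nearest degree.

338°

Δλ = 172.8886 − -167.9424 = 340.8310°; wrapped into (−180°, 180°]: -19.1690°.
θ = atan2( sin Δλ · cos φ₂ , cos φ₁ · sin φ₂ − sin φ₁ · cos φ₂ · cos Δλ )
  = atan2(-0.26682, 0.65847) = -22.058° → normalised to [0°, 360°): 337.942°.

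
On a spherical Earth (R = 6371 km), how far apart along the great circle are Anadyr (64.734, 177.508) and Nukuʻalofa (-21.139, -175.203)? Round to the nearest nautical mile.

Δλ = -175.203 − 177.508 = -352.711°; wrapped into (−180°, 180°]: 7.289°.
Δφ = -21.139 − 64.734 = -85.873°.
a = sin²(Δφ/2) + cos φ₁ · cos φ₂ · sin²(Δλ/2) = 0.465625.
c = 2·atan2(√a, √(1−a)) = 1.50199 rad → d = 6371·c ≈ 9569.19 km ≈ 5166.95 nmi.

5167 nmi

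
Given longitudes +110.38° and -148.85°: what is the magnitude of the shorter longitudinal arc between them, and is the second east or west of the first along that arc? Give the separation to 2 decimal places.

Raw difference: -148.85 − 110.38 = -259.23°.
Normalise into (−180°, 180°]: -259.23° + 360° = 100.77°.
Positive ⇒ the second point lies to the east; separation 100.77°.

100.77° east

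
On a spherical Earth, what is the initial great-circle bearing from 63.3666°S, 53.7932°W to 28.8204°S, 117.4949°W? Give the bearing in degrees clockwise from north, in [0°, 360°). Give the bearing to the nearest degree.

Δλ = -117.4949 − -53.7932 = -63.7017°.
θ = atan2( sin Δλ · cos φ₂ , cos φ₁ · sin φ₂ − sin φ₁ · cos φ₂ · cos Δλ )
  = atan2(-0.78545, 0.13088) = -80.540° → normalised to [0°, 360°): 279.460°.

279°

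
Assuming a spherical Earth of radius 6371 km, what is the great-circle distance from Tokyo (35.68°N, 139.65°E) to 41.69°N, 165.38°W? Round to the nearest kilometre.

4737 km

Δλ = -165.38 − 139.65 = -305.03°; wrapped into (−180°, 180°]: 54.97°.
Δφ = 41.69 − 35.68 = 6.01°.
a = sin²(Δφ/2) + cos φ₁ · cos φ₂ · sin²(Δλ/2) = 0.131948.
c = 2·atan2(√a, √(1−a)) = 0.74350 rad → d = 6371·c ≈ 4736.84 km.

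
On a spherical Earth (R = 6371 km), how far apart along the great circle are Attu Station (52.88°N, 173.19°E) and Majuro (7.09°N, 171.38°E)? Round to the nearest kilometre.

Δλ = 171.38 − 173.19 = -1.81°.
Δφ = 7.09 − 52.88 = -45.79°.
a = sin²(Δφ/2) + cos φ₁ · cos φ₂ · sin²(Δλ/2) = 0.151504.
c = 2·atan2(√a, √(1−a)) = 0.79960 rad → d = 6371·c ≈ 5094.27 km.

5094 km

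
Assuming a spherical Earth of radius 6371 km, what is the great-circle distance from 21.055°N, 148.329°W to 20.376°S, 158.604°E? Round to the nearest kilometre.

Δλ = 158.604 − -148.329 = 306.933°; wrapped into (−180°, 180°]: -53.067°.
Δφ = -20.376 − 21.055 = -41.431°.
a = sin²(Δφ/2) + cos φ₁ · cos φ₂ · sin²(Δλ/2) = 0.299706.
c = 2·atan2(√a, √(1−a)) = 1.15864 rad → d = 6371·c ≈ 7381.69 km.

7382 km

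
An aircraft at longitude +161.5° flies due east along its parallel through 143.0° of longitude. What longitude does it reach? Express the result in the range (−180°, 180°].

Start at +161.5°; shift +143.0° → +304.5°.
+304.5° lies outside (−180°, 180°]; subtract 360° → -55.5°.

-55.5°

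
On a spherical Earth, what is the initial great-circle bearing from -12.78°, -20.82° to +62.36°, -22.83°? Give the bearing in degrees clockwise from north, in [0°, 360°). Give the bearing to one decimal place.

Δλ = -22.83 − -20.82 = -2.01°.
θ = atan2( sin Δλ · cos φ₂ , cos φ₁ · sin φ₂ − sin φ₁ · cos φ₂ · cos Δλ )
  = atan2(-0.01627, 0.96649) = -0.965° → normalised to [0°, 360°): 359.035°.

359.0°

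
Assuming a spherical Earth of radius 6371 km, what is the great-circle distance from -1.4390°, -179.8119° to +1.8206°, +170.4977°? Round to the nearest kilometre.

Δλ = 170.4977 − -179.8119 = 350.3096°; wrapped into (−180°, 180°]: -9.6904°.
Δφ = 1.8206 − -1.4390 = 3.2596°.
a = sin²(Δφ/2) + cos φ₁ · cos φ₂ · sin²(Δλ/2) = 0.007937.
c = 2·atan2(√a, √(1−a)) = 0.17842 rad → d = 6371·c ≈ 1136.71 km.

1137 km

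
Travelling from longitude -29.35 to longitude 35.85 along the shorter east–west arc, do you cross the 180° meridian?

Signed shortest Δλ = ((35.85 − -29.35 + 180) mod 360) − 180 = 65.2°.
Going east by 65.2° from -29.35° reaches +35.85° without touching 180°.

No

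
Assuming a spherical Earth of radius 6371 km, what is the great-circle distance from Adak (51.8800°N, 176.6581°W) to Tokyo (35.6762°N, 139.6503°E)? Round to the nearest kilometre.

Δλ = 139.6503 − -176.6581 = 316.3084°; wrapped into (−180°, 180°]: -43.6916°.
Δφ = 35.6762 − 51.8800 = -16.2038°.
a = sin²(Δφ/2) + cos φ₁ · cos φ₂ · sin²(Δλ/2) = 0.089297.
c = 2·atan2(√a, √(1−a)) = 0.60692 rad → d = 6371·c ≈ 3866.72 km.

3867 km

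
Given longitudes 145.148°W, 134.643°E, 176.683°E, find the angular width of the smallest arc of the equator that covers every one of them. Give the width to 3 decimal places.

80.209°

Sort the longitudes: -145.148°, +134.643°, +176.683°.
Eastward gaps between consecutive values (wrapping around): 279.791°, 42.040°, 38.169°.
Largest gap = 279.791° ⇒ minimal covering band is its complement: 360° − 279.791° = 80.209°.
Band runs from +134.643° eastward to -145.148°, crossing the antimeridian.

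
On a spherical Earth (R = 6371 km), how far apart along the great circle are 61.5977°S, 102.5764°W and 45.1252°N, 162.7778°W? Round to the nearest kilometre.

13028 km

Δλ = -162.7778 − -102.5764 = -60.2014°.
Δφ = 45.1252 − -61.5977 = 106.7229°.
a = sin²(Δφ/2) + cos φ₁ · cos φ₂ · sin²(Δλ/2) = 0.728285.
c = 2·atan2(√a, √(1−a)) = 2.04493 rad → d = 6371·c ≈ 13028.26 km.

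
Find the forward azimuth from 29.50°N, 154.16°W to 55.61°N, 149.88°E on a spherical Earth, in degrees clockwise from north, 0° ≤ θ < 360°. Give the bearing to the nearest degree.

Δλ = 149.88 − -154.16 = 304.04°; wrapped into (−180°, 180°]: -55.96°.
θ = atan2( sin Δλ · cos φ₂ , cos φ₁ · sin φ₂ − sin φ₁ · cos φ₂ · cos Δλ )
  = atan2(-0.46804, 0.56254) = -39.761° → normalised to [0°, 360°): 320.239°.

320°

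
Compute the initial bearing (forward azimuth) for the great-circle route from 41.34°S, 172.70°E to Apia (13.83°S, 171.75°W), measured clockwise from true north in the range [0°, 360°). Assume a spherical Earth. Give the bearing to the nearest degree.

31°

Δλ = -171.75 − 172.70 = -344.45°; wrapped into (−180°, 180°]: 15.55°.
θ = atan2( sin Δλ · cos φ₂ , cos φ₁ · sin φ₂ − sin φ₁ · cos φ₂ · cos Δλ )
  = atan2(0.26031, 0.43843) = 30.699° → normalised to [0°, 360°): 30.699°.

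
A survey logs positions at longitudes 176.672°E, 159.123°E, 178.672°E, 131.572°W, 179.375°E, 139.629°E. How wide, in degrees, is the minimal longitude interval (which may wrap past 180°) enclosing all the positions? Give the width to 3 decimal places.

Sort the longitudes: -131.572°, +139.629°, +159.123°, +176.672°, +178.672°, +179.375°.
Eastward gaps between consecutive values (wrapping around): 271.201°, 19.494°, 17.549°, 2.000°, 0.703°, 49.053°.
Largest gap = 271.201° ⇒ minimal covering band is its complement: 360° − 271.201° = 88.799°.
Band runs from +139.629° eastward to -131.572°, crossing the antimeridian.

88.799°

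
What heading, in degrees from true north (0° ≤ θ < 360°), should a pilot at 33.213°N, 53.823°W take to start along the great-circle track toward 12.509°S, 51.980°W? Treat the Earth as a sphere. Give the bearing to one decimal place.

177.5°

Δλ = -51.980 − -53.823 = 1.843°.
θ = atan2( sin Δλ · cos φ₂ , cos φ₁ · sin φ₂ − sin φ₁ · cos φ₂ · cos Δλ )
  = atan2(0.03140, -0.71568) = 177.488° → normalised to [0°, 360°): 177.488°.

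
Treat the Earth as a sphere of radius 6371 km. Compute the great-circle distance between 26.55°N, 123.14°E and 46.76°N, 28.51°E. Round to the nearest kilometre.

8225 km

Δλ = 28.51 − 123.14 = -94.63°.
Δφ = 46.76 − 26.55 = 20.21°.
a = sin²(Δφ/2) + cos φ₁ · cos φ₂ · sin²(Δλ/2) = 0.361924.
c = 2·atan2(√a, √(1−a)) = 1.29101 rad → d = 6371·c ≈ 8225.01 km.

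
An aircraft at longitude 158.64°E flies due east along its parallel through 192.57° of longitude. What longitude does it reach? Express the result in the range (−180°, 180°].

Start at +158.64°; shift +192.57° → +351.21°.
+351.21° lies outside (−180°, 180°]; subtract 360° → -8.79°.

8.79°W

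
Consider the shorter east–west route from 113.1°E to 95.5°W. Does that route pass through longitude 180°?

Yes

Naïve |-95.5 − 113.1| = 208.6° > 180°, so the shorter arc goes the other way round — across 180°.
Signed shortest Δλ = ((-95.5 − 113.1 + 180) mod 360) − 180 = 151.4°.
Going east by 151.4° from +113.1° passes through 180° before reaching -95.5°.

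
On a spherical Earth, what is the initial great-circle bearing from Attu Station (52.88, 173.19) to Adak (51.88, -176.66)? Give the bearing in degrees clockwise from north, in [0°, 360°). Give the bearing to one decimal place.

95.1°

Δλ = -176.66 − 173.19 = -349.85°; wrapped into (−180°, 180°]: 10.15°.
θ = atan2( sin Δλ · cos φ₂ , cos φ₁ · sin φ₂ − sin φ₁ · cos φ₂ · cos Δλ )
  = atan2(0.10879, -0.00975) = 95.121° → normalised to [0°, 360°): 95.121°.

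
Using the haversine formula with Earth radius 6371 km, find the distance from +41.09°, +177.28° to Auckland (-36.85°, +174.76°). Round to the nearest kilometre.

Δλ = 174.76 − 177.28 = -2.52°.
Δφ = -36.85 − 41.09 = -77.94°.
a = sin²(Δφ/2) + cos φ₁ · cos φ₂ · sin²(Δλ/2) = 0.395824.
c = 2·atan2(√a, √(1−a)) = 1.36091 rad → d = 6371·c ≈ 8670.33 km.

8670 km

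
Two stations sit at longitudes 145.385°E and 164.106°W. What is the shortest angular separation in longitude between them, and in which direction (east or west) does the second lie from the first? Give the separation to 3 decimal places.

50.509° east

Raw difference: -164.106 − 145.385 = -309.491°.
Normalise into (−180°, 180°]: -309.491° + 360° = 50.509°.
Positive ⇒ the second point lies to the east; separation 50.509°.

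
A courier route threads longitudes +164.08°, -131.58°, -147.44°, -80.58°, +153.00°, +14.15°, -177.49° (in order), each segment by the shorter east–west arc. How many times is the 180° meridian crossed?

Leg 1: +164.08° → -131.58°, shortest Δλ = 64.34° (east) — crosses 180°.
Leg 2: -131.58° → -147.44°, shortest Δλ = -15.86° (west) — does not cross 180°.
Leg 3: -147.44° → -80.58°, shortest Δλ = 66.86° (east) — does not cross 180°.
Leg 4: -80.58° → +153.00°, shortest Δλ = -126.42° (west) — crosses 180°.
Leg 5: +153.00° → +14.15°, shortest Δλ = -138.85° (west) — does not cross 180°.
Leg 6: +14.15° → -177.49°, shortest Δλ = 168.36° (east) — crosses 180°.
Total crossings: 3.

3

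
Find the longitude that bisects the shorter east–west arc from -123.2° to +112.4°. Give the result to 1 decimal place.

Signed shortest Δλ from -123.2° to +112.4° is -124.4°.
Midpoint longitude = -123.2° + (-124.4°)/2 = -123.2° − 62.2° = -185.4°.
Normalise into (−180°, 180°]: +174.6°.
(The naïve average (-123.2 + +112.4)/2 = -5.4° is on the wrong side of the globe.)

+174.6°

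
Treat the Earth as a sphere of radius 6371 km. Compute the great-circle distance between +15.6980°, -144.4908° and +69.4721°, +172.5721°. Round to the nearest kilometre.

6668 km

Δλ = 172.5721 − -144.4908 = 317.0629°; wrapped into (−180°, 180°]: -42.9371°.
Δφ = 69.4721 − 15.6980 = 53.7741°.
a = sin²(Δφ/2) + cos φ₁ · cos φ₂ · sin²(Δλ/2) = 0.249734.
c = 2·atan2(√a, √(1−a)) = 1.04658 rad → d = 6371·c ≈ 6667.78 km.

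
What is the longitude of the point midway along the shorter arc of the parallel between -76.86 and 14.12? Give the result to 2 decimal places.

-31.37°

Signed shortest Δλ from -76.86° to +14.12° is +90.98°.
Midpoint longitude = -76.86° + (+90.98°)/2 = -76.86° + 45.49° = -31.37°.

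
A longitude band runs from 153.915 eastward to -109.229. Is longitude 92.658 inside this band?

No

Band width going east from +153.915° to -109.229°: ((-109.229 − 153.915) mod 360) = 96.856°.
Offset of +92.658° east of the west edge: ((92.658 − 153.915) mod 360) = 298.743°.
298.743° > 96.856° ⇒ outside.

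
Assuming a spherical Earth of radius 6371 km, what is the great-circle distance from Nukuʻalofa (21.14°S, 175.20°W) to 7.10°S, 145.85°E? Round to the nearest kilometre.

Δλ = 145.85 − -175.20 = 321.05°; wrapped into (−180°, 180°]: -38.95°.
Δφ = -7.10 − -21.14 = 14.04°.
a = sin²(Δφ/2) + cos φ₁ · cos φ₂ · sin²(Δλ/2) = 0.117814.
c = 2·atan2(√a, √(1−a)) = 0.70073 rad → d = 6371·c ≈ 4464.35 km.

4464 km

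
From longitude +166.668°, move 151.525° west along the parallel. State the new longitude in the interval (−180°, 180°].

Start at +166.668°; shift −151.525° → +15.143°.
+15.143° already lies in (−180°, 180°].

+15.143°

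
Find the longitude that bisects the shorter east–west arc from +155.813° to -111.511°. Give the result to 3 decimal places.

-157.849°

Signed shortest Δλ from +155.813° to -111.511° is +92.676°.
Midpoint longitude = +155.813° + (+92.676°)/2 = +155.813° + 46.338° = +202.151°.
Normalise into (−180°, 180°]: -157.849°.
(The naïve average (+155.813 + -111.511)/2 = 22.151° is on the wrong side of the globe.)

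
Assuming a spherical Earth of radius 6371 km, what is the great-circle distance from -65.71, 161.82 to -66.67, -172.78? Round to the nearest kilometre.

Δλ = -172.78 − 161.82 = -334.60°; wrapped into (−180°, 180°]: 25.40°.
Δφ = -66.67 − -65.71 = -0.96°.
a = sin²(Δφ/2) + cos φ₁ · cos φ₂ · sin²(Δλ/2) = 0.007944.
c = 2·atan2(√a, √(1−a)) = 0.17849 rad → d = 6371·c ≈ 1137.18 km.

1137 km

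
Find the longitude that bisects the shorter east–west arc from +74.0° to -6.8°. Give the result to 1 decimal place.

+33.6°

Signed shortest Δλ from +74.0° to -6.8° is -80.8°.
Midpoint longitude = +74.0° + (-80.8°)/2 = +74.0° − 40.4° = +33.6°.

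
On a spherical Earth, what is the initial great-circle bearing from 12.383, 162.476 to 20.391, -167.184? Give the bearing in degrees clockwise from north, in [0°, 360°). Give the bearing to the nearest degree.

Δλ = -167.184 − 162.476 = -329.660°; wrapped into (−180°, 180°]: 30.340°.
θ = atan2( sin Δλ · cos φ₂ , cos φ₁ · sin φ₂ − sin φ₁ · cos φ₂ · cos Δλ )
  = atan2(0.47348, 0.16684) = 70.589° → normalised to [0°, 360°): 70.589°.

71°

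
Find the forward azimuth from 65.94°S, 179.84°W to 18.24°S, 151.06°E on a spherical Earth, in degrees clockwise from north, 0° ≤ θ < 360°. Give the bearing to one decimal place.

323.8°

Δλ = 151.06 − -179.84 = 330.90°; wrapped into (−180°, 180°]: -29.10°.
θ = atan2( sin Δλ · cos φ₂ , cos φ₁ · sin φ₂ − sin φ₁ · cos φ₂ · cos Δλ )
  = atan2(-0.46190, 0.63016) = -36.241° → normalised to [0°, 360°): 323.759°.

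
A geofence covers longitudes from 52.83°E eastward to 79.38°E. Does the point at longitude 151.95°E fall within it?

Band width going east from +52.83° to +79.38°: ((79.38 − 52.83) mod 360) = 26.55°.
Offset of +151.95° east of the west edge: ((151.95 − 52.83) mod 360) = 99.12°.
99.12° > 26.55° ⇒ outside.

No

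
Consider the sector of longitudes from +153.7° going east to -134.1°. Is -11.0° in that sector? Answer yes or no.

No

Band width going east from +153.7° to -134.1°: ((-134.1 − 153.7) mod 360) = 72.2°.
Offset of -11.0° east of the west edge: ((-11.0 − 153.7) mod 360) = 195.3°.
195.3° > 72.2° ⇒ outside.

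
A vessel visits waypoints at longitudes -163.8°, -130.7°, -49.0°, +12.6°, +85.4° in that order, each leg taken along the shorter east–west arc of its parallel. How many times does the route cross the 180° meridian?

Leg 1: -163.8° → -130.7°, shortest Δλ = 33.1° (east) — does not cross 180°.
Leg 2: -130.7° → -49.0°, shortest Δλ = 81.7° (east) — does not cross 180°.
Leg 3: -49.0° → +12.6°, shortest Δλ = 61.6° (east) — does not cross 180°.
Leg 4: +12.6° → +85.4°, shortest Δλ = 72.8° (east) — does not cross 180°.
Total crossings: 0.

0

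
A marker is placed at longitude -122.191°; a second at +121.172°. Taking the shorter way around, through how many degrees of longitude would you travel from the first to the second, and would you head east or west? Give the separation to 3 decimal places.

116.637° west

Raw difference: 121.172 − -122.191 = 243.363°.
Normalise into (−180°, 180°]: 243.363° − 360° = -116.637°.
Negative ⇒ the second point lies to the west; separation 116.637°.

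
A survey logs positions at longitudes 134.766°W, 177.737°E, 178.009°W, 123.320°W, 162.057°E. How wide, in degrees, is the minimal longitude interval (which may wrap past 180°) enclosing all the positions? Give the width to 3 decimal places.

Sort the longitudes: -178.009°, -134.766°, -123.320°, +162.057°, +177.737°.
Eastward gaps between consecutive values (wrapping around): 43.243°, 11.446°, 285.377°, 15.680°, 4.254°.
Largest gap = 285.377° ⇒ minimal covering band is its complement: 360° − 285.377° = 74.623°.
Band runs from +162.057° eastward to -123.320°, crossing the antimeridian.

74.623°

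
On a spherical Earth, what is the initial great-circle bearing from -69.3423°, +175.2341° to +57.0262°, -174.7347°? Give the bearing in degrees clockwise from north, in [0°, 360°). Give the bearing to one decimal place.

6.8°

Δλ = -174.7347 − 175.2341 = -349.9688°; wrapped into (−180°, 180°]: 10.0312°.
θ = atan2( sin Δλ · cos φ₂ , cos φ₁ · sin φ₂ − sin φ₁ · cos φ₂ · cos Δλ )
  = atan2(0.09480, 0.79743) = 6.780° → normalised to [0°, 360°): 6.780°.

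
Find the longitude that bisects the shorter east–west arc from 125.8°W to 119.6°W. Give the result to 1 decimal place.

Signed shortest Δλ from -125.8° to -119.6° is +6.2°.
Midpoint longitude = -125.8° + (+6.2°)/2 = -125.8° + 3.1° = -122.7°.

122.7°W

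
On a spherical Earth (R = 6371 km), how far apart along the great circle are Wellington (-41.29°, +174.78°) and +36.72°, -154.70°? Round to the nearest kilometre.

Δλ = -154.70 − 174.78 = -329.48°; wrapped into (−180°, 180°]: 30.52°.
Δφ = 36.72 − -41.29 = 78.01°.
a = sin²(Δφ/2) + cos φ₁ · cos φ₂ · sin²(Δλ/2) = 0.437852.
c = 2·atan2(√a, √(1−a)) = 1.44618 rad → d = 6371·c ≈ 9213.60 km.

9214 km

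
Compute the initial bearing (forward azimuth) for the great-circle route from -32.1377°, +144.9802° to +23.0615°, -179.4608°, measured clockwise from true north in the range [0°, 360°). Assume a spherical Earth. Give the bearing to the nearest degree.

36°

Δλ = -179.4608 − 144.9802 = -324.4410°; wrapped into (−180°, 180°]: 35.5590°.
θ = atan2( sin Δλ · cos φ₂ , cos φ₁ · sin φ₂ − sin φ₁ · cos φ₂ · cos Δλ )
  = atan2(0.53507, 0.72987) = 36.245° → normalised to [0°, 360°): 36.245°.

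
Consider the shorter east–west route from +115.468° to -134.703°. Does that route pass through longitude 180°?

Yes

Naïve |-134.703 − 115.468| = 250.171° > 180°, so the shorter arc goes the other way round — across 180°.
Signed shortest Δλ = ((-134.703 − 115.468 + 180) mod 360) − 180 = 109.829°.
Going east by 109.829° from +115.468° passes through 180° before reaching -134.703°.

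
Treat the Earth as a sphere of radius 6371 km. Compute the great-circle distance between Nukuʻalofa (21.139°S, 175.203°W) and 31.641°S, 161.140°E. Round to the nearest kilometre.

2622 km

Δλ = 161.140 − -175.203 = 336.343°; wrapped into (−180°, 180°]: -23.657°.
Δφ = -31.641 − -21.139 = -10.502°.
a = sin²(Δφ/2) + cos φ₁ · cos φ₂ · sin²(Δλ/2) = 0.041741.
c = 2·atan2(√a, √(1−a)) = 0.41151 rad → d = 6371·c ≈ 2621.72 km.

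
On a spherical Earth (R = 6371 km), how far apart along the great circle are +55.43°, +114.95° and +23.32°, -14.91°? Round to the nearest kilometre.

10058 km

Δλ = -14.91 − 114.95 = -129.86°.
Δφ = 23.32 − 55.43 = -32.11°.
a = sin²(Δφ/2) + cos φ₁ · cos φ₂ · sin²(Δλ/2) = 0.503993.
c = 2·atan2(√a, √(1−a)) = 1.57878 rad → d = 6371·c ≈ 10058.42 km.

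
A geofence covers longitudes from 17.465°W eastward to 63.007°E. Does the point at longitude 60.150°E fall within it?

Band width going east from -17.465° to +63.007°: ((63.007 − -17.465) mod 360) = 80.472°.
Offset of +60.150° east of the west edge: ((60.150 − -17.465) mod 360) = 77.615°.
77.615° ≤ 80.472° ⇒ inside.

Yes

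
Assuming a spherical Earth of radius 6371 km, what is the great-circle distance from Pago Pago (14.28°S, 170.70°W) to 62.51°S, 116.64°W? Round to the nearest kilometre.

6808 km

Δλ = -116.64 − -170.70 = 54.06°.
Δφ = -62.51 − -14.28 = -48.23°.
a = sin²(Δφ/2) + cos φ₁ · cos φ₂ · sin²(Δλ/2) = 0.259317.
c = 2·atan2(√a, √(1−a)) = 1.06858 rad → d = 6371·c ≈ 6807.95 km.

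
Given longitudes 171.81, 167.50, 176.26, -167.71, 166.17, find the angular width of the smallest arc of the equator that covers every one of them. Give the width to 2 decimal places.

Sort the longitudes: -167.71°, +166.17°, +167.50°, +171.81°, +176.26°.
Eastward gaps between consecutive values (wrapping around): 333.88°, 1.33°, 4.31°, 4.45°, 16.03°.
Largest gap = 333.88° ⇒ minimal covering band is its complement: 360° − 333.88° = 26.12°.
Band runs from +166.17° eastward to -167.71°, crossing the antimeridian.

26.12°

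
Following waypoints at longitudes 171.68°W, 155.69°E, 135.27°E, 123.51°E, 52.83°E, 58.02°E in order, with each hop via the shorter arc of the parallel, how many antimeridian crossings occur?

Leg 1: -171.68° → +155.69°, shortest Δλ = -32.63° (west) — crosses 180°.
Leg 2: +155.69° → +135.27°, shortest Δλ = -20.42° (west) — does not cross 180°.
Leg 3: +135.27° → +123.51°, shortest Δλ = -11.76° (west) — does not cross 180°.
Leg 4: +123.51° → +52.83°, shortest Δλ = -70.68° (west) — does not cross 180°.
Leg 5: +52.83° → +58.02°, shortest Δλ = 5.19° (east) — does not cross 180°.
Total crossings: 1.

1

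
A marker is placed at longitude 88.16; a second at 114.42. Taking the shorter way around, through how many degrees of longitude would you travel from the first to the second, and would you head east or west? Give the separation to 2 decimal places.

Raw difference: 114.42 − 88.16 = 26.26°.
Normalise into (−180°, 180°]: 26.26° stays 26.26°.
Positive ⇒ the second point lies to the east; separation 26.26°.

26.26° east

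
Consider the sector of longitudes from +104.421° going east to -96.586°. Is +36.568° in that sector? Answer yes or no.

No

Band width going east from +104.421° to -96.586°: ((-96.586 − 104.421) mod 360) = 158.993°.
Offset of +36.568° east of the west edge: ((36.568 − 104.421) mod 360) = 292.147°.
292.147° > 158.993° ⇒ outside.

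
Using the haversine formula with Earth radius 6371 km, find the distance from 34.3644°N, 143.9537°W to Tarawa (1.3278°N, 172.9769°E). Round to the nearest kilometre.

Δλ = 172.9769 − -143.9537 = 316.9306°; wrapped into (−180°, 180°]: -43.0694°.
Δφ = 1.3278 − 34.3644 = -33.0366°.
a = sin²(Δφ/2) + cos φ₁ · cos φ₂ · sin²(Δλ/2) = 0.192029.
c = 2·atan2(√a, √(1−a)) = 0.90722 rad → d = 6371·c ≈ 5779.87 km.

5780 km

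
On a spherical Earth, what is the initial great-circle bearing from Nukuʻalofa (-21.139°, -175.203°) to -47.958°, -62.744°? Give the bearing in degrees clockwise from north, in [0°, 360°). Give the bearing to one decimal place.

141.7°

Δλ = -62.744 − -175.203 = 112.459°.
θ = atan2( sin Δλ · cos φ₂ , cos φ₁ · sin φ₂ − sin φ₁ · cos φ₂ · cos Δλ )
  = atan2(0.61888, -0.78494) = 141.746° → normalised to [0°, 360°): 141.746°.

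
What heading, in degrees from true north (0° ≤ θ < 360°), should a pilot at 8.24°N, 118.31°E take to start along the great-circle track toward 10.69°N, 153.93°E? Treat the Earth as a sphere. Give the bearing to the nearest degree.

83°

Δλ = 153.93 − 118.31 = 35.62°.
θ = atan2( sin Δλ · cos φ₂ , cos φ₁ · sin φ₂ − sin φ₁ · cos φ₂ · cos Δλ )
  = atan2(0.57230, 0.06910) = 83.116° → normalised to [0°, 360°): 83.116°.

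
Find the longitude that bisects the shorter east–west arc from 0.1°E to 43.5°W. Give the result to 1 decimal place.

21.7°W

Signed shortest Δλ from +0.1° to -43.5° is -43.6°.
Midpoint longitude = +0.1° + (-43.6°)/2 = +0.1° − 21.8° = -21.7°.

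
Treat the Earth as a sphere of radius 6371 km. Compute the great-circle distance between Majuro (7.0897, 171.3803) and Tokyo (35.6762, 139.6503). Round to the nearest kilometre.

4531 km

Δλ = 139.6503 − 171.3803 = -31.7300°.
Δφ = 35.6762 − 7.0897 = 28.5865°.
a = sin²(Δφ/2) + cos φ₁ · cos φ₂ · sin²(Δλ/2) = 0.121195.
c = 2·atan2(√a, √(1−a)) = 0.71115 rad → d = 6371·c ≈ 4530.75 km.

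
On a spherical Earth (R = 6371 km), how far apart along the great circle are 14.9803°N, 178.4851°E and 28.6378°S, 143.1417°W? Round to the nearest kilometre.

6367 km

Δλ = -143.1417 − 178.4851 = -321.6268°; wrapped into (−180°, 180°]: 38.3732°.
Δφ = -28.6378 − 14.9803 = -43.6181°.
a = sin²(Δφ/2) + cos φ₁ · cos φ₂ · sin²(Δλ/2) = 0.229596.
c = 2·atan2(√a, √(1−a)) = 0.99940 rad → d = 6371·c ≈ 6367.18 km.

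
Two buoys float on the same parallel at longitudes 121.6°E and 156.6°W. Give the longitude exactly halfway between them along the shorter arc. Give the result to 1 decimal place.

162.5°E

Signed shortest Δλ from +121.6° to -156.6° is +81.8°.
Midpoint longitude = +121.6° + (+81.8°)/2 = +121.6° + 40.9° = +162.5°.
(The naïve average (+121.6 + -156.6)/2 = -17.5° is on the wrong side of the globe.)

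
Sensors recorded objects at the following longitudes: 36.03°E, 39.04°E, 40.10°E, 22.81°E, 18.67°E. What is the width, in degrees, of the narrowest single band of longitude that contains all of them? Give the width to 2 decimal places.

Sort the longitudes: +18.67°, +22.81°, +36.03°, +39.04°, +40.10°.
Eastward gaps between consecutive values (wrapping around): 4.14°, 13.22°, 3.01°, 1.06°, 338.57°.
Largest gap = 338.57° ⇒ minimal covering band is its complement: 360° − 338.57° = 21.43°.
Band runs from +18.67° eastward to +40.10°.

21.43°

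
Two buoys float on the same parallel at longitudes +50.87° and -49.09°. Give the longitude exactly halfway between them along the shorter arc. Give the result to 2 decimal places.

Signed shortest Δλ from +50.87° to -49.09° is -99.96°.
Midpoint longitude = +50.87° + (-99.96°)/2 = +50.87° − 49.98° = +0.89°.

+0.89°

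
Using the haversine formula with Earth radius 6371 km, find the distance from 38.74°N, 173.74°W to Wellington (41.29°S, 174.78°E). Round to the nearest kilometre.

Δλ = 174.78 − -173.74 = 348.52°; wrapped into (−180°, 180°]: -11.48°.
Δφ = -41.29 − 38.74 = -80.03°.
a = sin²(Δφ/2) + cos φ₁ · cos φ₂ · sin²(Δλ/2) = 0.419296.
c = 2·atan2(√a, √(1−a)) = 1.40868 rad → d = 6371·c ≈ 8974.70 km.

8975 km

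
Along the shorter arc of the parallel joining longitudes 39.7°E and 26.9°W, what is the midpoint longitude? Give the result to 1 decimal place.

Signed shortest Δλ from +39.7° to -26.9° is -66.6°.
Midpoint longitude = +39.7° + (-66.6°)/2 = +39.7° − 33.3° = +6.4°.

6.4°E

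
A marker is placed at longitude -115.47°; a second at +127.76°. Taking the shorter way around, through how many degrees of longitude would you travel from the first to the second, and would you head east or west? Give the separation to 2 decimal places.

116.77° west

Raw difference: 127.76 − -115.47 = 243.23°.
Normalise into (−180°, 180°]: 243.23° − 360° = -116.77°.
Negative ⇒ the second point lies to the west; separation 116.77°.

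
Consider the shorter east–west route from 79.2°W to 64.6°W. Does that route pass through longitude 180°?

No

Signed shortest Δλ = ((-64.6 − -79.2 + 180) mod 360) − 180 = 14.6°.
Going east by 14.6° from -79.2° reaches -64.6° without touching 180°.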